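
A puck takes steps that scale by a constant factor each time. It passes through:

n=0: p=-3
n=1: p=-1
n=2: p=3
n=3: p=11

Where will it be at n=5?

p=59

The jumps are +2, +4, +8 — a geometric progression with ratio 2.
step 4: 11 + 16 → p=27
step 5: 27 + 32 → p=59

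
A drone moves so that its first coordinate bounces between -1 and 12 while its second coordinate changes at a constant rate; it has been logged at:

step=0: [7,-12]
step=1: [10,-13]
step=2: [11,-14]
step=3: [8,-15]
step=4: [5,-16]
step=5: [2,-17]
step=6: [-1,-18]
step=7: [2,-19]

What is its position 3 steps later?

The first coordinate reflects between -1 and 12, moving 3 per step.
  step 8: 2 → 5
  step 9: 5 → 8
  step 10: 8 → 11
The second coordinate changes by -1 each step: at step 10 it is -22.

[11,-22]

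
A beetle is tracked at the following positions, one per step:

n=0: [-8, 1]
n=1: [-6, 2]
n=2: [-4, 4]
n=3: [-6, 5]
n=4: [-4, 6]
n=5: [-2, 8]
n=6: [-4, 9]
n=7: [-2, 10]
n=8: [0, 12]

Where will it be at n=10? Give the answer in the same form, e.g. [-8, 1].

[0, 14]

Differencing gives [+2, +1], [+2, +2], [-2, +1], [+2, +1], [+2, +2], [-2, +1], [+2, +1], [+2, +2]. This is the pattern [+2, +1], [+2, +2], [-2, +1] repeated.
step 9: apply [-2, +1] → [-2, 13]
step 10: apply [+2, +1] → [0, 14]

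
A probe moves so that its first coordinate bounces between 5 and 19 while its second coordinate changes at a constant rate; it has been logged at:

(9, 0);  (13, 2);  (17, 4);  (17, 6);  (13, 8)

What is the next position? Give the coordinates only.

(9, 10)

The first coordinate travels 4 per step and bounces off the walls at 5 and 19.
  step 5: 13 → 9
The second coordinate changes by +2 each step: at step 5 it is 10.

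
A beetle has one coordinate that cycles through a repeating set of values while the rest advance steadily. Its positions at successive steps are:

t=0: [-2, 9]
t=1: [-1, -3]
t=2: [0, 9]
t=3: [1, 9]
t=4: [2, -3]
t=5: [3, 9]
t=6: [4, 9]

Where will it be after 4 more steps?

The first coordinate changes by +1 each step, so at step 10 it is -2 + 10·(1) = 8.
The second coordinate repeats the cycle [9, -3, 9] with period 3; step 10 mod 3 = 1, giving -3.

[8, -3]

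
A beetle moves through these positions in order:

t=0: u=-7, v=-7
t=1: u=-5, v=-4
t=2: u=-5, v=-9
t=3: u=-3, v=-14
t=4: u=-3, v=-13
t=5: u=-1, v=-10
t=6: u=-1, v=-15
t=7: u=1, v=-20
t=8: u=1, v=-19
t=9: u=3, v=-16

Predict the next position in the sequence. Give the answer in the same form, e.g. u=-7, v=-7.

u=3, v=-21

The moves between consecutive positions are (+2,+3), (+0,-5), (+2,-5), (+0,+1), (+2,+3), (+0,-5), (+2,-5), (+0,+1), (+2,+3); they repeat the 4-cycle [(+2,+3), (+0,-5), (+2,-5), (+0,+1)].
step 10: apply (+0,-5) → u=3, v=-21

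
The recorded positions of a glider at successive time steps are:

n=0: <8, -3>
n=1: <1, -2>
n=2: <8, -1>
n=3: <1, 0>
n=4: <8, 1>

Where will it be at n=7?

The first coordinate repeats the cycle [8, 1] with period 2; step 7 mod 2 = 1, giving 1.
The second coordinate changes by +1 each step, so at step 7 it is -3 + 7·(1) = 4.

<1, 4>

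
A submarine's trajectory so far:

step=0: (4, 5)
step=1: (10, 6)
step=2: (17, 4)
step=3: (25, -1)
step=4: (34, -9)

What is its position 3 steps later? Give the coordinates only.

First differences are (+6, +1), (+7, -2), (+8, -5), (+9, -8); their common second difference is (+1, -3) (constant acceleration).
step 5: (34, -9) + (+10, -11) → (44, -20)
step 6: (44, -20) + (+11, -14) → (55, -34)
step 7: (55, -34) + (+12, -17) → (67, -51)

(67, -51)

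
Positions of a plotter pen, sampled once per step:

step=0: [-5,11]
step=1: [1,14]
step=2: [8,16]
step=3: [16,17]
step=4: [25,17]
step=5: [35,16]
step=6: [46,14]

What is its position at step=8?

[71,7]

First differences are [+6,+3], [+7,+2], [+8,+1], [+9,+0], [+10,-1], [+11,-2]; their common second difference is [+1,-1] (constant acceleration).
step 7: [46,14] + [+12,-3] → [58,11]
step 8: [58,11] + [+13,-4] → [71,7]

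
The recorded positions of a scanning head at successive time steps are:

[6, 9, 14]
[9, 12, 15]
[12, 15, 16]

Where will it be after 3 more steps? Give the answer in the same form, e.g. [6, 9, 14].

Constant displacement of [+3, +3, +1] per step.
step 3: [12, 15, 16] + [+3, +3, +1] → [15, 18, 17]
step 4: [15, 18, 17] + [+3, +3, +1] → [18, 21, 18]
step 5: [18, 21, 18] + [+3, +3, +1] → [21, 24, 19]

[21, 24, 19]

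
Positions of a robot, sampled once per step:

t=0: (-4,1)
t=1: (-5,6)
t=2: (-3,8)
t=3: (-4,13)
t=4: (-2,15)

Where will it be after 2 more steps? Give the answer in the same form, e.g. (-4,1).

Differencing gives (-1,+5), (+2,+2), (-1,+5), (+2,+2). This is the pattern (-1,+5), (+2,+2) repeated.
step 5: apply (-1,+5) → (-3,20)
step 6: apply (+2,+2) → (-1,22)

(-1,22)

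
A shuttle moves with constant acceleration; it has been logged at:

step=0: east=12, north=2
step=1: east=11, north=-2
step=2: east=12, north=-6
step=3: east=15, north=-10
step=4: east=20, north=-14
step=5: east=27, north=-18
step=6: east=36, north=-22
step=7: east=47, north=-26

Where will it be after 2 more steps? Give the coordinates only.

east=75, north=-34

Taking differences between consecutive positions: (-1, -4), (+1, -4), (+3, -4), (+5, -4), (+7, -4), (+9, -4), (+11, -4). These grow by (+2, +0) each step.
step 8: east=47, north=-26 + (+13, -4) → east=60, north=-30
step 9: east=60, north=-30 + (+15, -4) → east=75, north=-34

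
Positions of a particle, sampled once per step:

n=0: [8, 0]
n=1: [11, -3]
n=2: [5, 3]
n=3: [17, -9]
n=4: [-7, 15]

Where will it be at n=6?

[-55, 63]

Consecutive displacements [+3, -3], [-6, +6], [+12, -12], [-24, +24] scale by a factor of -2 each step.
step 5: [-7, 15] + [+48, -48] → [41, -33]
step 6: [41, -33] + [-96, +96] → [-55, 63]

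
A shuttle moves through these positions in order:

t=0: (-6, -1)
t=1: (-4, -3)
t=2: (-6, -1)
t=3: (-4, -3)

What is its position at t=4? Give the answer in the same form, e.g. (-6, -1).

The jumps are (+2, -2), (-2, +2), (+2, -2) — a geometric progression with ratio -1.
step 4: (-4, -3) + (-2, +2) → (-6, -1)

(-6, -1)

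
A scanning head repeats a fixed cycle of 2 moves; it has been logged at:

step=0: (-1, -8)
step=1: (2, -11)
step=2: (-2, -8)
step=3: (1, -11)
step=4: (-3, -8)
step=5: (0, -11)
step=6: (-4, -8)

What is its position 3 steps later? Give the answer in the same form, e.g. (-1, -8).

(-2, -11)

The moves between consecutive positions are (+3, -3), (-4, +3), (+3, -3), (-4, +3), (+3, -3), (-4, +3); they repeat the 2-cycle [(+3, -3), (-4, +3)].
step 7: apply (+3, -3) → (-1, -11)
step 8: apply (-4, +3) → (-5, -8)
step 9: apply (+3, -3) → (-2, -11)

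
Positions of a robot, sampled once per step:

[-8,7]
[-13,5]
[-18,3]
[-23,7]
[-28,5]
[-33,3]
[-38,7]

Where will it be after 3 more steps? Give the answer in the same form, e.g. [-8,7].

[-53,7]

First: linear, -5 per step → -53 at step 9.
Second: cycles through 7, 5, 3 every 3 steps. Step 9 lands at position 0 of the cycle → 7.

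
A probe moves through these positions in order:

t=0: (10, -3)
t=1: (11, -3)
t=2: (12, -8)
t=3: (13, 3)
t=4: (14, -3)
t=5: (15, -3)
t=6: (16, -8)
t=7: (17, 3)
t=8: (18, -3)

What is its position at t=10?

(20, -8)

The first coordinate changes by +1 each step, so at step 10 it is 10 + 10·(1) = 20.
The second coordinate repeats the cycle [-3, -3, -8, 3] with period 4; step 10 mod 4 = 2, giving -8.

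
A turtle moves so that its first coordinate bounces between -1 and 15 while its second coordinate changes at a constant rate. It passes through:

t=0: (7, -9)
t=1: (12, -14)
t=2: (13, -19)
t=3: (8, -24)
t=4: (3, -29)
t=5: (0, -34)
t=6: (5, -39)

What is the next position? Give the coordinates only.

The first coordinate reflects between -1 and 15, moving 5 per step.
  step 7: 5 → 10
The second coordinate changes by -5 each step: at step 7 it is -44.

(10, -44)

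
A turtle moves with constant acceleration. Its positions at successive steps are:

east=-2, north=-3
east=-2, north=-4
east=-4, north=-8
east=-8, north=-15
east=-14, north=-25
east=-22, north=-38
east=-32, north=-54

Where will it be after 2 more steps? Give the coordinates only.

First differences are (+0,-1), (-2,-4), (-4,-7), (-6,-10), (-8,-13), (-10,-16); their common second difference is (-2,-3) (constant acceleration).
step 7: east=-32, north=-54 + (-12,-19) → east=-44, north=-73
step 8: east=-44, north=-73 + (-14,-22) → east=-58, north=-95

east=-58, north=-95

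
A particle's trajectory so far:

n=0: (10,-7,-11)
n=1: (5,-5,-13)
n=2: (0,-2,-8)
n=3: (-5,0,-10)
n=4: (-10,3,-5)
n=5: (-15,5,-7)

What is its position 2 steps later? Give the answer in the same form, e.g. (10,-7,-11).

(-25,10,-4)

Differencing gives (-5,+2,-2), (-5,+3,+5), (-5,+2,-2), (-5,+3,+5), (-5,+2,-2). This is the pattern (-5,+2,-2), (-5,+3,+5) repeated.
step 6: apply (-5,+3,+5) → (-20,8,-2)
step 7: apply (-5,+2,-2) → (-25,10,-4)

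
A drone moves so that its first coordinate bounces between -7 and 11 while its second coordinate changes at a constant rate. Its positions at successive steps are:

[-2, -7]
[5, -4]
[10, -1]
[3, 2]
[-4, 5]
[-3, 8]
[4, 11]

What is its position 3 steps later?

[-3, 20]

The first coordinate travels 7 per step and bounces off the walls at -7 and 11.
  step 7: 4 → 11
  step 8: 11 → 4
  step 9: 4 → -3
The second coordinate changes by +3 each step: at step 9 it is 20.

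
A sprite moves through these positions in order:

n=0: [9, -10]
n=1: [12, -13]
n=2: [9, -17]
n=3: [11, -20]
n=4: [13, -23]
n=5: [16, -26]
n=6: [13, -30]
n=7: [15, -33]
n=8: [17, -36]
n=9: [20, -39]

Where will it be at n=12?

[21, -49]

Differencing gives [+3, -3], [-3, -4], [+2, -3], [+2, -3], [+3, -3], [-3, -4], [+2, -3], [+2, -3], [+3, -3]. This is the pattern [+3, -3], [-3, -4], [+2, -3], [+2, -3] repeated.
step 10: apply [-3, -4] → [17, -43]
step 11: apply [+2, -3] → [19, -46]
step 12: apply [+2, -3] → [21, -49]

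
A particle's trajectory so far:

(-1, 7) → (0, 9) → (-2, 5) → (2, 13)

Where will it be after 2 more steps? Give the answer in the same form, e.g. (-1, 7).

(10, 29)

The jumps are (+1, +2), (-2, -4), (+4, +8) — a geometric progression with ratio -2.
step 4: (2, 13) + (-8, -16) → (-6, -3)
step 5: (-6, -3) + (+16, +32) → (10, 29)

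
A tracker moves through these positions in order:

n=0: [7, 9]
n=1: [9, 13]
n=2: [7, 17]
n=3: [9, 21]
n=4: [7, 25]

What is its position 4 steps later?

First: cycles through 7, 9 every 2 steps. Step 8 lands at position 0 of the cycle → 7.
Second: linear, +4 per step → 41 at step 8.

[7, 41]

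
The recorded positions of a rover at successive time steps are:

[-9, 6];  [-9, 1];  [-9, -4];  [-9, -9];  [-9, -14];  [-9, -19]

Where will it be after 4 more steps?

Each step adds [+0, -5] to the position.
step 6: [-9, -19] + [+0, -5] → [-9, -24]
step 7: [-9, -24] + [+0, -5] → [-9, -29]
step 8: [-9, -29] + [+0, -5] → [-9, -34]
step 9: [-9, -34] + [+0, -5] → [-9, -39]

[-9, -39]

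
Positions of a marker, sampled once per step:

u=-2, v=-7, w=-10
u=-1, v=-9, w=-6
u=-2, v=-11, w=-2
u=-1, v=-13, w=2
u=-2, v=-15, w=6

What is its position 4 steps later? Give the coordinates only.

U: cycles through -2, -1 every 2 steps. Step 8 lands at position 0 of the cycle → -2.
V: linear, -2 per step → -23 at step 8.
W: linear, +4 per step → 22 at step 8.

u=-2, v=-23, w=22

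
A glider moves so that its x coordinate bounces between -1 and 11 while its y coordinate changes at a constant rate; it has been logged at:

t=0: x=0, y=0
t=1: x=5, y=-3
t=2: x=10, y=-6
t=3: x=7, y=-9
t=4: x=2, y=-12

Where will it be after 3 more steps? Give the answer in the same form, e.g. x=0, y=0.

x=11, y=-21

The x coordinate travels 5 per step and bounces off the walls at -1 and 11.
  step 5: 2 → 1
  step 6: 1 → 6
  step 7: 6 → 11
The y coordinate changes by -3 each step: at step 7 it is -21.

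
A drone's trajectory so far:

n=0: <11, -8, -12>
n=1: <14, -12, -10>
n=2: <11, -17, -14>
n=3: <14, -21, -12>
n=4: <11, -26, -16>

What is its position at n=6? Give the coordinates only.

<11, -35, -18>

Step-to-step displacements: <+3, -4, +2>, <-3, -5, -4>, <+3, -4, +2>, <-3, -5, -4> — a repeating cycle of length 2.
step 5: apply <+3, -4, +2> → <14, -30, -14>
step 6: apply <-3, -5, -4> → <11, -35, -18>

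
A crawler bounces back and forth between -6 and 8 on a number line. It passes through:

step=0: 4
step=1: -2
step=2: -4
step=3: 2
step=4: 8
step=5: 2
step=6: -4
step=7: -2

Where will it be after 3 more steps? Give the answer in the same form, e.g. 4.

0

The value travels 6 per step and bounces off the walls at -6 and 8.
  step 8: -2 → 4
  step 9: 4 → 6
  step 10: 6 → 0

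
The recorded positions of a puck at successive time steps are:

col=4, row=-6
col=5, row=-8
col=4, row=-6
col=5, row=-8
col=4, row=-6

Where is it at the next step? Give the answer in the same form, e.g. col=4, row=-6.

col=5, row=-8

The jumps are (+1, -2), (-1, +2), (+1, -2), (-1, +2) — a geometric progression with ratio -1.
step 5: col=4, row=-6 + (+1, -2) → col=5, row=-8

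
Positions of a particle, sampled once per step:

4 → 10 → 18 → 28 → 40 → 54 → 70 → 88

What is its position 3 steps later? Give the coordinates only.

154

Successive displacements: +6, +8, +10, +12, +14, +16, +18 — each changes by +2.
step 8: 88 + 20 → 108
step 9: 108 + 22 → 130
step 10: 130 + 24 → 154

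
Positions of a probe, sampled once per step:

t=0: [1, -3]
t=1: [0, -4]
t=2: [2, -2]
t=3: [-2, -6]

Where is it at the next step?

Step-to-step displacements: [-1, -1], [+2, +2], [-4, -4]; each is -2× the previous.
step 4: [-2, -6] + [+8, +8] → [6, 2]

[6, 2]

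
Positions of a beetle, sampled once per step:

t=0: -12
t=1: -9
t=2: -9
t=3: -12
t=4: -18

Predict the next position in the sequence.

-27

Successive displacements: +3, +0, -3, -6 — each changes by -3.
step 5: -18 − 9 → -27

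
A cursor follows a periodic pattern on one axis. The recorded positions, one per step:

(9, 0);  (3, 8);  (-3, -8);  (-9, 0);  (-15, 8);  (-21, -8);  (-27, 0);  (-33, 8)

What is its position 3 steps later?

(-51, 8)

The first coordinate changes by -6 each step, so at step 10 it is 9 + 10·(-6) = -51.
The second coordinate repeats the cycle [0, 8, -8] with period 3; step 10 mod 3 = 1, giving 8.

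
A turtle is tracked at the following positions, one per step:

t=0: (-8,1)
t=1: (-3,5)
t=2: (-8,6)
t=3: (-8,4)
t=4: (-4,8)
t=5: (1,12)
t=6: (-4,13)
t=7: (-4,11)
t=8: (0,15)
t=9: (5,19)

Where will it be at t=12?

(4,22)

Differencing gives (+5,+4), (-5,+1), (+0,-2), (+4,+4), (+5,+4), (-5,+1), (+0,-2), (+4,+4), (+5,+4). This is the pattern (+5,+4), (-5,+1), (+0,-2), (+4,+4) repeated.
step 10: apply (-5,+1) → (0,20)
step 11: apply (+0,-2) → (0,18)
step 12: apply (+4,+4) → (4,22)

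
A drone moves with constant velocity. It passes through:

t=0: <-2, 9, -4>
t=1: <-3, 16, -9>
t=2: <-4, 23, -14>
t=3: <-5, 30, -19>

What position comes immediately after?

<-6, 37, -24>

Each step adds <-1, +7, -5> to the position.
step 4: <-5, 30, -19> + <-1, +7, -5> → <-6, 37, -24>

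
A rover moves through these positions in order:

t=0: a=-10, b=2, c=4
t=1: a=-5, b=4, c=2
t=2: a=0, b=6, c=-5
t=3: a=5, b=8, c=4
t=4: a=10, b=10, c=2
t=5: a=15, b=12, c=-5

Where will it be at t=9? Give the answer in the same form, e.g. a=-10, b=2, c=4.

A: linear, +5 per step → 35 at step 9.
B: linear, +2 per step → 20 at step 9.
C: cycles through 4, 2, -5 every 3 steps. Step 9 lands at position 0 of the cycle → 4.

a=35, b=20, c=4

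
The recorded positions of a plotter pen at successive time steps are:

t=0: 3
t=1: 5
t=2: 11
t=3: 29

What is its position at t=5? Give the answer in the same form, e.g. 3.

Consecutive displacements +2, +6, +18 scale by a factor of 3 each step.
step 4: 29 + 54 → 83
step 5: 83 + 162 → 245

245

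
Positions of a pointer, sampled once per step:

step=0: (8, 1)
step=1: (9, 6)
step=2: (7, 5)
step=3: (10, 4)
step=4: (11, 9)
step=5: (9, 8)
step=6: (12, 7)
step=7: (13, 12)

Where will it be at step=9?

Differencing gives (+1, +5), (-2, -1), (+3, -1), (+1, +5), (-2, -1), (+3, -1), (+1, +5). This is the pattern (+1, +5), (-2, -1), (+3, -1) repeated.
step 8: apply (-2, -1) → (11, 11)
step 9: apply (+3, -1) → (14, 10)

(14, 10)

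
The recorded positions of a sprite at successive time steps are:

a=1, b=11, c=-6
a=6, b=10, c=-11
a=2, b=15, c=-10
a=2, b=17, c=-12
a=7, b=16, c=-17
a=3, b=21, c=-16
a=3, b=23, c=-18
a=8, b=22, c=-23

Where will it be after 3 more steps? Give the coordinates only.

Differencing gives (+5, -1, -5), (-4, +5, +1), (+0, +2, -2), (+5, -1, -5), (-4, +5, +1), (+0, +2, -2), (+5, -1, -5). This is the pattern (+5, -1, -5), (-4, +5, +1), (+0, +2, -2) repeated.
step 8: apply (-4, +5, +1) → a=4, b=27, c=-22
step 9: apply (+0, +2, -2) → a=4, b=29, c=-24
step 10: apply (+5, -1, -5) → a=9, b=28, c=-29

a=9, b=28, c=-29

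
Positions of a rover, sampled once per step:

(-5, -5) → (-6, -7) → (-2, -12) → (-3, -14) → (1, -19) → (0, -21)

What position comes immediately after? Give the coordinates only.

(4, -26)

Differencing gives (-1, -2), (+4, -5), (-1, -2), (+4, -5), (-1, -2). This is the pattern (-1, -2), (+4, -5) repeated.
step 6: apply (+4, -5) → (4, -26)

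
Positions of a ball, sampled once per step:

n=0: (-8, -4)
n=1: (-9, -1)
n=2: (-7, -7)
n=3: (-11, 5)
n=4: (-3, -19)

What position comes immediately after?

(-19, 29)

Step-to-step displacements: (-1, +3), (+2, -6), (-4, +12), (+8, -24); each is -2× the previous.
step 5: (-3, -19) + (-16, +48) → (-19, 29)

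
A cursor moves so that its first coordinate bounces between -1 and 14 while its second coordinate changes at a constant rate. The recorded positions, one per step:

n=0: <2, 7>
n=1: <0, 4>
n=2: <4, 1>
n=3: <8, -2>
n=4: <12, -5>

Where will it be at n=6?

The first coordinate travels 4 per step and bounces off the walls at -1 and 14.
  step 5: 12 → 12
  step 6: 12 → 8
The second coordinate changes by -3 each step: at step 6 it is -11.

<8, -11>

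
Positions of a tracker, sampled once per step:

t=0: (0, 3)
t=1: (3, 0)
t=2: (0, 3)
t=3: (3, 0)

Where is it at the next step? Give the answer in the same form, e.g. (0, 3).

Step-to-step displacements: (+3, -3), (-3, +3), (+3, -3); each is -1× the previous.
step 4: (3, 0) + (-3, +3) → (0, 3)

(0, 3)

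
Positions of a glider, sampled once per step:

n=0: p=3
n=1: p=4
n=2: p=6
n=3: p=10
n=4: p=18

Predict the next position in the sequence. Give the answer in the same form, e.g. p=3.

The jumps are +1, +2, +4, +8 — a geometric progression with ratio 2.
step 5: 18 + 16 → p=34

p=34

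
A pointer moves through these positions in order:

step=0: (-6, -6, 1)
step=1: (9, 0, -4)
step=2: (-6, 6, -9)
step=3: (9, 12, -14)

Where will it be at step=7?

The first coordinate repeats the cycle [-6, 9] with period 2; step 7 mod 2 = 1, giving 9.
The second coordinate changes by +6 each step, so at step 7 it is -6 + 7·(6) = 36.
The third coordinate changes by -5 each step, so at step 7 it is 1 + 7·(-5) = -34.

(9, 36, -34)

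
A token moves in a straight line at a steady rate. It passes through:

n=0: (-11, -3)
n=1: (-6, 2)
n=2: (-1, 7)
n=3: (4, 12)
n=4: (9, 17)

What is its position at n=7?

(24, 32)

The position changes by (+5, +5) every step.
step 5: (9, 17) + (+5, +5) → (14, 22)
step 6: (14, 22) + (+5, +5) → (19, 27)
step 7: (19, 27) + (+5, +5) → (24, 32)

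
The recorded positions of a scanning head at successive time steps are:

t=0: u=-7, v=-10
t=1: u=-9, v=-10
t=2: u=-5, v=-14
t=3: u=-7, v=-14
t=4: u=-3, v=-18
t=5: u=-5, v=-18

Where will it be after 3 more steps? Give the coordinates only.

u=1, v=-26

Step-to-step displacements: (-2, +0), (+4, -4), (-2, +0), (+4, -4), (-2, +0) — a repeating cycle of length 2.
step 6: apply (+4, -4) → u=-1, v=-22
step 7: apply (-2, +0) → u=-3, v=-22
step 8: apply (+4, -4) → u=1, v=-26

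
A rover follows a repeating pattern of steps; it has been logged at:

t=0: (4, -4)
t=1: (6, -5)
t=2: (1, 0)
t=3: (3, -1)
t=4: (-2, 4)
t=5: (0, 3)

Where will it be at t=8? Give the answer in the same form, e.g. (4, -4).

Step-to-step displacements: (+2, -1), (-5, +5), (+2, -1), (-5, +5), (+2, -1) — a repeating cycle of length 2.
step 6: apply (-5, +5) → (-5, 8)
step 7: apply (+2, -1) → (-3, 7)
step 8: apply (-5, +5) → (-8, 12)

(-8, 12)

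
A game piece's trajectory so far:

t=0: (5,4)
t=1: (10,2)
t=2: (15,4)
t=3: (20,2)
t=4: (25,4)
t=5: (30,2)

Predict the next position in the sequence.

The first coordinate changes by +5 each step, so at step 6 it is 5 + 6·(5) = 35.
The second coordinate repeats the cycle [4, 2] with period 2; step 6 mod 2 = 0, giving 4.

(35,4)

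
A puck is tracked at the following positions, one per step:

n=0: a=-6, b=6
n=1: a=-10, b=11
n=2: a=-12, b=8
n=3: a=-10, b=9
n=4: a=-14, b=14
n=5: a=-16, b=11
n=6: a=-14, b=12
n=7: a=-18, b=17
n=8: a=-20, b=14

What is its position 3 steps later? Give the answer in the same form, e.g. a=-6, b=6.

Differencing gives (-4, +5), (-2, -3), (+2, +1), (-4, +5), (-2, -3), (+2, +1), (-4, +5), (-2, -3). This is the pattern (-4, +5), (-2, -3), (+2, +1) repeated.
step 9: apply (+2, +1) → a=-18, b=15
step 10: apply (-4, +5) → a=-22, b=20
step 11: apply (-2, -3) → a=-24, b=17

a=-24, b=17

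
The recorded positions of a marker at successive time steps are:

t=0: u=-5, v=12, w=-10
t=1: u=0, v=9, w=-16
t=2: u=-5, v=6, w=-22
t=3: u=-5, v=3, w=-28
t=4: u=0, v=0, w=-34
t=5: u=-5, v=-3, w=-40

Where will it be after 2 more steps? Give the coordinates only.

The u coordinate repeats the cycle [-5, 0, -5] with period 3; step 7 mod 3 = 1, giving 0.
The v coordinate changes by -3 each step, so at step 7 it is 12 + 7·(-3) = -9.
The w coordinate changes by -6 each step, so at step 7 it is -10 + 7·(-6) = -52.

u=0, v=-9, w=-52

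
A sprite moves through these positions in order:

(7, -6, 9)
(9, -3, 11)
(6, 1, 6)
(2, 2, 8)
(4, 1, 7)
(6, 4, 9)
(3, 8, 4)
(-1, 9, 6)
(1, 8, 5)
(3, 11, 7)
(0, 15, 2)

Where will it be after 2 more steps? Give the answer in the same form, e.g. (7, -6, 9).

(-2, 15, 3)

Differencing gives (+2, +3, +2), (-3, +4, -5), (-4, +1, +2), (+2, -1, -1), (+2, +3, +2), (-3, +4, -5), (-4, +1, +2), (+2, -1, -1), (+2, +3, +2), (-3, +4, -5). This is the pattern (+2, +3, +2), (-3, +4, -5), (-4, +1, +2), (+2, -1, -1) repeated.
step 11: apply (-4, +1, +2) → (-4, 16, 4)
step 12: apply (+2, -1, -1) → (-2, 15, 3)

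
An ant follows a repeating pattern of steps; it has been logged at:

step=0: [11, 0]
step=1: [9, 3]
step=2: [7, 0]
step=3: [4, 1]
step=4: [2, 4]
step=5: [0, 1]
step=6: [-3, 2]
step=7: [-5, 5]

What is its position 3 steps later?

[-12, 6]

Step-to-step displacements: [-2, +3], [-2, -3], [-3, +1], [-2, +3], [-2, -3], [-3, +1], [-2, +3] — a repeating cycle of length 3.
step 8: apply [-2, -3] → [-7, 2]
step 9: apply [-3, +1] → [-10, 3]
step 10: apply [-2, +3] → [-12, 6]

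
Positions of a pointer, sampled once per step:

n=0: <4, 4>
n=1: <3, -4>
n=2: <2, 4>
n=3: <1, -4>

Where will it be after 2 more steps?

First: linear, -1 per step → -1 at step 5.
Second: cycles through 4, -4 every 2 steps. Step 5 lands at position 1 of the cycle → -4.

<-1, -4>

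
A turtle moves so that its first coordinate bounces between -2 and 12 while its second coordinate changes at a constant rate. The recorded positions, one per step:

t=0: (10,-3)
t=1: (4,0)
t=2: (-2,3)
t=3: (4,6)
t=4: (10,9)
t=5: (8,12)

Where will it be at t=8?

The first coordinate reflects between -2 and 12, moving 6 per step.
  step 6: 8 → 2
  step 7: 2 → 0
  step 8: 0 → 6
The second coordinate changes by +3 each step: at step 8 it is 21.

(6,21)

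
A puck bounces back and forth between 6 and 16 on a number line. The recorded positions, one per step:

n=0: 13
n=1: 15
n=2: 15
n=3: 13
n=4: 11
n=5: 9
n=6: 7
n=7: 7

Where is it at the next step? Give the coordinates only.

The value travels 2 per step and bounces off the walls at 6 and 16.
  step 8: 7 → 9

9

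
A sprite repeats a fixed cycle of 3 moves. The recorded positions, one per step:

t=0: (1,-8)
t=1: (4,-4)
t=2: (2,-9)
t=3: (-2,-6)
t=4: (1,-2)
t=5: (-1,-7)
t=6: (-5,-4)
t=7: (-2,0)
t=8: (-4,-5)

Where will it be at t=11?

(-7,-3)

The moves between consecutive positions are (+3,+4), (-2,-5), (-4,+3), (+3,+4), (-2,-5), (-4,+3), (+3,+4), (-2,-5); they repeat the 3-cycle [(+3,+4), (-2,-5), (-4,+3)].
step 9: apply (-4,+3) → (-8,-2)
step 10: apply (+3,+4) → (-5,2)
step 11: apply (-2,-5) → (-7,-3)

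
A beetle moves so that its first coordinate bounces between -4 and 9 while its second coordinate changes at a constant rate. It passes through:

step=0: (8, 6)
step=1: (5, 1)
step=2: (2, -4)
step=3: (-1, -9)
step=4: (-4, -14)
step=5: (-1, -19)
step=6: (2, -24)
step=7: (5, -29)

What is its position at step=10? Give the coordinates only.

The first coordinate reflects between -4 and 9, moving 3 per step.
  step 8: 5 → 8
  step 9: 8 → 7
  step 10: 7 → 4
The second coordinate changes by -5 each step: at step 10 it is -44.

(4, -44)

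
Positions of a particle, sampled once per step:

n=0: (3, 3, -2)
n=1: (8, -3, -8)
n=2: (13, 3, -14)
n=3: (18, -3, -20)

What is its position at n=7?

First: linear, +5 per step → 38 at step 7.
Second: cycles through 3, -3 every 2 steps. Step 7 lands at position 1 of the cycle → -3.
Third: linear, -6 per step → -44 at step 7.

(38, -3, -44)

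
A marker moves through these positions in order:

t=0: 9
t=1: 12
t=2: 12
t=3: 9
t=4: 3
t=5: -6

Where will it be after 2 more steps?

First differences are +3, +0, -3, -6, -9; their common second difference is -3 (constant acceleration).
step 6: -6 − 12 → -18
step 7: -18 − 15 → -33

-33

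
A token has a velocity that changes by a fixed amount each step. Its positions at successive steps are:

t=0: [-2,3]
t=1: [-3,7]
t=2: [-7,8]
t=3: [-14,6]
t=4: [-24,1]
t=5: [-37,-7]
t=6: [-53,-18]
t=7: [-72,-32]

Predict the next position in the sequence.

Successive displacements: [-1,+4], [-4,+1], [-7,-2], [-10,-5], [-13,-8], [-16,-11], [-19,-14] — each changes by [-3,-3].
step 8: [-72,-32] + [-22,-17] → [-94,-49]

[-94,-49]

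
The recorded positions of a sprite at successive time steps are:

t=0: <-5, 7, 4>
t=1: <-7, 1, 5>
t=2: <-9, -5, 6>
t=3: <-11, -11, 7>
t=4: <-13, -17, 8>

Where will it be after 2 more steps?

<-17, -29, 10>

The position changes by <-2, -6, +1> every step.
step 5: <-13, -17, 8> + <-2, -6, +1> → <-15, -23, 9>
step 6: <-15, -23, 9> + <-2, -6, +1> → <-17, -29, 10>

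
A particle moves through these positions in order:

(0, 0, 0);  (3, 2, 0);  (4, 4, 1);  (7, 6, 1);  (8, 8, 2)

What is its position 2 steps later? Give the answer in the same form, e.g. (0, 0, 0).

Differencing gives (+3, +2, +0), (+1, +2, +1), (+3, +2, +0), (+1, +2, +1). This is the pattern (+3, +2, +0), (+1, +2, +1) repeated.
step 5: apply (+3, +2, +0) → (11, 10, 2)
step 6: apply (+1, +2, +1) → (12, 12, 3)

(12, 12, 3)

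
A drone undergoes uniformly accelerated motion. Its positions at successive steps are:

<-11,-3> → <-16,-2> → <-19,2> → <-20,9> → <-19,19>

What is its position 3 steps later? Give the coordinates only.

Taking differences between consecutive positions: <-5,+1>, <-3,+4>, <-1,+7>, <+1,+10>. These grow by <+2,+3> each step.
step 5: <-19,19> + <+3,+13> → <-16,32>
step 6: <-16,32> + <+5,+16> → <-11,48>
step 7: <-11,48> + <+7,+19> → <-4,67>

<-4,67>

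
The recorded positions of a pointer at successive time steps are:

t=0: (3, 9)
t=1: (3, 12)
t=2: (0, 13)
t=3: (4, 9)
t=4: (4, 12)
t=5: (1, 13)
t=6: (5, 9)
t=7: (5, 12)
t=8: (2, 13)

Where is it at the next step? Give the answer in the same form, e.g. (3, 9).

(6, 9)

Step-to-step displacements: (+0, +3), (-3, +1), (+4, -4), (+0, +3), (-3, +1), (+4, -4), (+0, +3), (-3, +1) — a repeating cycle of length 3.
step 9: apply (+4, -4) → (6, 9)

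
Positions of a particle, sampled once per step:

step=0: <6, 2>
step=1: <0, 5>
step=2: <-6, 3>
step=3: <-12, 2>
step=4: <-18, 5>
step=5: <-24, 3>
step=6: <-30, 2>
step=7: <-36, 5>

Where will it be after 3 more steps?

The first coordinate changes by -6 each step, so at step 10 it is 6 + 10·(-6) = -54.
The second coordinate repeats the cycle [2, 5, 3] with period 3; step 10 mod 3 = 1, giving 5.

<-54, 5>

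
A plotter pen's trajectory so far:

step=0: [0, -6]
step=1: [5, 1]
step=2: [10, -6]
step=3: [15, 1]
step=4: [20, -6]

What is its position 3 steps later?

First: linear, +5 per step → 35 at step 7.
Second: cycles through -6, 1 every 2 steps. Step 7 lands at position 1 of the cycle → 1.

[35, 1]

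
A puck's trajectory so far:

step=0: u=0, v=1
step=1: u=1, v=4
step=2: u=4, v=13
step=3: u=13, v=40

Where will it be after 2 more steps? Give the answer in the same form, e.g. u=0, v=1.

Step-to-step displacements: (+1, +3), (+3, +9), (+9, +27); each is 3× the previous.
step 4: u=13, v=40 + (+27, +81) → u=40, v=121
step 5: u=40, v=121 + (+81, +243) → u=121, v=364

u=121, v=364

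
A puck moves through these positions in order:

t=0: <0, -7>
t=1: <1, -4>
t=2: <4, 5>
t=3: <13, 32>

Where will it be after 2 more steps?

Step-to-step displacements: <+1, +3>, <+3, +9>, <+9, +27>; each is 3× the previous.
step 4: <13, 32> + <+27, +81> → <40, 113>
step 5: <40, 113> + <+81, +243> → <121, 356>

<121, 356>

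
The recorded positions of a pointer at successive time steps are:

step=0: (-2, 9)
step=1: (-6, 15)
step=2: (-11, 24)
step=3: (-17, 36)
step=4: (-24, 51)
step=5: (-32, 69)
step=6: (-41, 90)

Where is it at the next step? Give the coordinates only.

(-51, 114)

Successive displacements: (-4, +6), (-5, +9), (-6, +12), (-7, +15), (-8, +18), (-9, +21) — each changes by (-1, +3).
step 7: (-41, 90) + (-10, +24) → (-51, 114)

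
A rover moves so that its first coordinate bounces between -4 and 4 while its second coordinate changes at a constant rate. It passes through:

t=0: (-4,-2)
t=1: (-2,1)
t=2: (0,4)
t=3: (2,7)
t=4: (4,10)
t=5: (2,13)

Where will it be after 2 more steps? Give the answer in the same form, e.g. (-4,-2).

(-2,19)

The first coordinate travels 2 per step and bounces off the walls at -4 and 4.
  step 6: 2 → 0
  step 7: 0 → -2
The second coordinate changes by +3 each step: at step 7 it is 19.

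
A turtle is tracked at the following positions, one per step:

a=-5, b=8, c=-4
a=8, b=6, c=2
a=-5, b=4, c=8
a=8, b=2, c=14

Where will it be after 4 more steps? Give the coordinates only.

a=8, b=-6, c=38

A: cycles through -5, 8 every 2 steps. Step 7 lands at position 1 of the cycle → 8.
B: linear, -2 per step → -6 at step 7.
C: linear, +6 per step → 38 at step 7.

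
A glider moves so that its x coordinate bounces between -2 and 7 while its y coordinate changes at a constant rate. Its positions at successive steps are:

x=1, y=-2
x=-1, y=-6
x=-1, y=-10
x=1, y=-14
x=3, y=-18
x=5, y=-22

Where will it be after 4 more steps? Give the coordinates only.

x=1, y=-38

The x coordinate travels 2 per step and bounces off the walls at -2 and 7.
  step 6: 5 → 7
  step 7: 7 → 5
  step 8: 5 → 3
  step 9: 3 → 1
The y coordinate changes by -4 each step: at step 9 it is -38.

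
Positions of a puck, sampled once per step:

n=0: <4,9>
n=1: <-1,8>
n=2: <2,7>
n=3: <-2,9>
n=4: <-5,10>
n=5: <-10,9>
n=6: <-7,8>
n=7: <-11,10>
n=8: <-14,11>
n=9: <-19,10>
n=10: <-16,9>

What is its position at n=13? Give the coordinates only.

<-28,11>

The moves between consecutive positions are <-5,-1>, <+3,-1>, <-4,+2>, <-3,+1>, <-5,-1>, <+3,-1>, <-4,+2>, <-3,+1>, <-5,-1>, <+3,-1>; they repeat the 4-cycle [<-5,-1>, <+3,-1>, <-4,+2>, <-3,+1>].
step 11: apply <-4,+2> → <-20,11>
step 12: apply <-3,+1> → <-23,12>
step 13: apply <-5,-1> → <-28,11>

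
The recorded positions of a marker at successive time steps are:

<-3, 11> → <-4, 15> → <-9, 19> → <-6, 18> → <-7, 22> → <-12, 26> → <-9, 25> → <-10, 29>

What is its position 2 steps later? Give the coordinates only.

Step-to-step displacements: <-1, +4>, <-5, +4>, <+3, -1>, <-1, +4>, <-5, +4>, <+3, -1>, <-1, +4> — a repeating cycle of length 3.
step 8: apply <-5, +4> → <-15, 33>
step 9: apply <+3, -1> → <-12, 32>

<-12, 32>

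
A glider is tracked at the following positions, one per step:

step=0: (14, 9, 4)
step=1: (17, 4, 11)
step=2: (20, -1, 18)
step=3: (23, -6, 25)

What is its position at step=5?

(29, -16, 39)

Constant displacement of (+3, -5, +7) per step.
step 4: (23, -6, 25) + (+3, -5, +7) → (26, -11, 32)
step 5: (26, -11, 32) + (+3, -5, +7) → (29, -16, 39)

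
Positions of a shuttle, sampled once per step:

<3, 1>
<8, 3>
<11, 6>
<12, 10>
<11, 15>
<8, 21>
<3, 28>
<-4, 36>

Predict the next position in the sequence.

First differences are <+5, +2>, <+3, +3>, <+1, +4>, <-1, +5>, <-3, +6>, <-5, +7>, <-7, +8>; their common second difference is <-2, +1> (constant acceleration).
step 8: <-4, 36> + <-9, +9> → <-13, 45>

<-13, 45>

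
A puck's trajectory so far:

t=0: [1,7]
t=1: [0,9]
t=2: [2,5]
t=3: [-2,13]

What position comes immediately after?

The jumps are [-1,+2], [+2,-4], [-4,+8] — a geometric progression with ratio -2.
step 4: [-2,13] + [+8,-16] → [6,-3]

[6,-3]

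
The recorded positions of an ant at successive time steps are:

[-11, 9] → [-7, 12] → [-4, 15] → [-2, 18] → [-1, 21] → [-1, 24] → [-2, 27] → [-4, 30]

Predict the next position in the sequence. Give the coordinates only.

[-7, 33]

First differences are [+4, +3], [+3, +3], [+2, +3], [+1, +3], [+0, +3], [-1, +3], [-2, +3]; their common second difference is [-1, +0] (constant acceleration).
step 8: [-4, 30] + [-3, +3] → [-7, 33]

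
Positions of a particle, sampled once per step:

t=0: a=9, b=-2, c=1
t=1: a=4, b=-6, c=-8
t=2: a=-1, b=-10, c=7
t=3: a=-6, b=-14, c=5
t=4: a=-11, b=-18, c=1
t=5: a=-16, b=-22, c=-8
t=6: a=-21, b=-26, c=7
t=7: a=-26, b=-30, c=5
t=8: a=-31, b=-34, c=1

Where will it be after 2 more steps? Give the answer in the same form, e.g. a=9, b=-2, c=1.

a=-41, b=-42, c=7

A: linear, -5 per step → -41 at step 10.
B: linear, -4 per step → -42 at step 10.
C: cycles through 1, -8, 7, 5 every 4 steps. Step 10 lands at position 2 of the cycle → 7.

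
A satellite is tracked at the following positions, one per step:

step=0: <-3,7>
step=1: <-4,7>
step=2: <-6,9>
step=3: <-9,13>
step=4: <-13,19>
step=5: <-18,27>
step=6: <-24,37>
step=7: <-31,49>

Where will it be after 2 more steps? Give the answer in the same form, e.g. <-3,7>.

<-48,79>

Taking differences between consecutive positions: <-1,+0>, <-2,+2>, <-3,+4>, <-4,+6>, <-5,+8>, <-6,+10>, <-7,+12>. These grow by <-1,+2> each step.
step 8: <-31,49> + <-8,+14> → <-39,63>
step 9: <-39,63> + <-9,+16> → <-48,79>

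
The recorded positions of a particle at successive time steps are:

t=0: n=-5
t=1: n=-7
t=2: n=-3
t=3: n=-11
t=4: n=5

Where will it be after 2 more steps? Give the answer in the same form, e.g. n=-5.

n=37

The jumps are -2, +4, -8, +16 — a geometric progression with ratio -2.
step 5: 5 − 32 → n=-27
step 6: -27 + 64 → n=37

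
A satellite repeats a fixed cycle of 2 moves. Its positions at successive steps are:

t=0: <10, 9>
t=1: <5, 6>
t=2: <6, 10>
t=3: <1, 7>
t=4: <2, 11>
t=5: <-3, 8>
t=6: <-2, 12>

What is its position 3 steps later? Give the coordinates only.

The moves between consecutive positions are <-5, -3>, <+1, +4>, <-5, -3>, <+1, +4>, <-5, -3>, <+1, +4>; they repeat the 2-cycle [<-5, -3>, <+1, +4>].
step 7: apply <-5, -3> → <-7, 9>
step 8: apply <+1, +4> → <-6, 13>
step 9: apply <-5, -3> → <-11, 10>

<-11, 10>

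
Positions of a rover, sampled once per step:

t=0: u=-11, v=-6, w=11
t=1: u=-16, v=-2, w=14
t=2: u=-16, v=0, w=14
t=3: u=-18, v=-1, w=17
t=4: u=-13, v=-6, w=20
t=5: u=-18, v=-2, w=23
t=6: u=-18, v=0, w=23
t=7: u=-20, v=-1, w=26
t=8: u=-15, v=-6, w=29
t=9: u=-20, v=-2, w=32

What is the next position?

Differencing gives (-5,+4,+3), (+0,+2,+0), (-2,-1,+3), (+5,-5,+3), (-5,+4,+3), (+0,+2,+0), (-2,-1,+3), (+5,-5,+3), (-5,+4,+3). This is the pattern (-5,+4,+3), (+0,+2,+0), (-2,-1,+3), (+5,-5,+3) repeated.
step 10: apply (+0,+2,+0) → u=-20, v=0, w=32

u=-20, v=0, w=32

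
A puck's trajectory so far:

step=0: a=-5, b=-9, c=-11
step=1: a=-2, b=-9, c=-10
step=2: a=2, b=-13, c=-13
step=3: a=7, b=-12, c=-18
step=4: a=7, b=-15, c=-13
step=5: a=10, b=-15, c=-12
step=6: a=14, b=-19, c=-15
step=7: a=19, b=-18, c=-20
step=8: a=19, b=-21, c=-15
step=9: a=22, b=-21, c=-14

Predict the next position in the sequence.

Step-to-step displacements: (+3, +0, +1), (+4, -4, -3), (+5, +1, -5), (+0, -3, +5), (+3, +0, +1), (+4, -4, -3), (+5, +1, -5), (+0, -3, +5), (+3, +0, +1) — a repeating cycle of length 4.
step 10: apply (+4, -4, -3) → a=26, b=-25, c=-17

a=26, b=-25, c=-17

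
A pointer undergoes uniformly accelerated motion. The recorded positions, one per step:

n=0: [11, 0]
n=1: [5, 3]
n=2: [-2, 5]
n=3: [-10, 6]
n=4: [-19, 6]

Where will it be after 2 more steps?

[-40, 3]

Successive displacements: [-6, +3], [-7, +2], [-8, +1], [-9, +0] — each changes by [-1, -1].
step 5: [-19, 6] + [-10, -1] → [-29, 5]
step 6: [-29, 5] + [-11, -2] → [-40, 3]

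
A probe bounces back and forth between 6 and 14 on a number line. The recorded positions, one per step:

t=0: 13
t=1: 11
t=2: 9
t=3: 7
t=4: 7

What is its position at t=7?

The value travels 2 per step and bounces off the walls at 6 and 14.
  step 5: 7 → 9
  step 6: 9 → 11
  step 7: 11 → 13

13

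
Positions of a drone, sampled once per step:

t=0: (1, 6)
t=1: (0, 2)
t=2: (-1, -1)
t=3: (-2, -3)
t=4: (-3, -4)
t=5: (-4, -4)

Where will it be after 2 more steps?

(-6, -1)

First differences are (-1, -4), (-1, -3), (-1, -2), (-1, -1), (-1, +0); their common second difference is (+0, +1) (constant acceleration).
step 6: (-4, -4) + (-1, +1) → (-5, -3)
step 7: (-5, -3) + (-1, +2) → (-6, -1)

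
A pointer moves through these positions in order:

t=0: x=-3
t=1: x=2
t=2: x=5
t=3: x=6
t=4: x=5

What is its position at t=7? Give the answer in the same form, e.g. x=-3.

Taking differences between consecutive positions: +5, +3, +1, -1. These grow by -2 each step.
step 5: 5 − 3 → x=2
step 6: 2 − 5 → x=-3
step 7: -3 − 7 → x=-10

x=-10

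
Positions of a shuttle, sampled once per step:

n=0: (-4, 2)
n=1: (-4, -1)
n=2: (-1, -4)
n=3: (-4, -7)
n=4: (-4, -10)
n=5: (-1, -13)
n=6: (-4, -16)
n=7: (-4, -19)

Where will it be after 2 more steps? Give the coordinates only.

The first coordinate repeats the cycle [-4, -4, -1] with period 3; step 9 mod 3 = 0, giving -4.
The second coordinate changes by -3 each step, so at step 9 it is 2 + 9·(-3) = -25.

(-4, -25)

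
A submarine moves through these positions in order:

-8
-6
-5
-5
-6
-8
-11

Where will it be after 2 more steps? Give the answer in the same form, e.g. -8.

-20

Taking differences between consecutive positions: +2, +1, +0, -1, -2, -3. These grow by -1 each step.
step 7: -11 − 4 → -15
step 8: -15 − 5 → -20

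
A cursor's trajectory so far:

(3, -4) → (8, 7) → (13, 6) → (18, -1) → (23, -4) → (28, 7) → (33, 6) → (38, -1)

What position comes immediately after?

(43, -4)

First: linear, +5 per step → 43 at step 8.
Second: cycles through -4, 7, 6, -1 every 4 steps. Step 8 lands at position 0 of the cycle → -4.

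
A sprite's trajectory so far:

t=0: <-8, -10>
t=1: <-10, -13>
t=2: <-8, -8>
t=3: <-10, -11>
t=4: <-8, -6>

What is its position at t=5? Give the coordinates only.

The moves between consecutive positions are <-2, -3>, <+2, +5>, <-2, -3>, <+2, +5>; they repeat the 2-cycle [<-2, -3>, <+2, +5>].
step 5: apply <-2, -3> → <-10, -9>

<-10, -9>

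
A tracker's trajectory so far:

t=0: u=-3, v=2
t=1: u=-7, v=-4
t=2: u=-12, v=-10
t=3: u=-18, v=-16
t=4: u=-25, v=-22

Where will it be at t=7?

Successive displacements: (-4, -6), (-5, -6), (-6, -6), (-7, -6) — each changes by (-1, +0).
step 5: u=-25, v=-22 + (-8, -6) → u=-33, v=-28
step 6: u=-33, v=-28 + (-9, -6) → u=-42, v=-34
step 7: u=-42, v=-34 + (-10, -6) → u=-52, v=-40

u=-52, v=-40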